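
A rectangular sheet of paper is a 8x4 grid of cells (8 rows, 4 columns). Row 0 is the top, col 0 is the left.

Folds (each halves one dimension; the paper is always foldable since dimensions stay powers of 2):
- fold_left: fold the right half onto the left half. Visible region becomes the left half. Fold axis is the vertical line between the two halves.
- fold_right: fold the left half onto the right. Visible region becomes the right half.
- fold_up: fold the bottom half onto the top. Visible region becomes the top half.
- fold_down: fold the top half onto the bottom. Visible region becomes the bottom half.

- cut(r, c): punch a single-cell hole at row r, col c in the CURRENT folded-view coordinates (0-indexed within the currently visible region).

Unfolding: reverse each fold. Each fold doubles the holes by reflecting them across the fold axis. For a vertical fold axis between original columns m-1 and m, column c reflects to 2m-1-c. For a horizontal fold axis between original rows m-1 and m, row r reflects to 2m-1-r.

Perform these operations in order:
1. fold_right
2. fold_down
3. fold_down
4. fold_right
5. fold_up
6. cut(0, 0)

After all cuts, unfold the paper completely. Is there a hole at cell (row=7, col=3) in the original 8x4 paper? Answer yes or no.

Answer: yes

Derivation:
Op 1 fold_right: fold axis v@2; visible region now rows[0,8) x cols[2,4) = 8x2
Op 2 fold_down: fold axis h@4; visible region now rows[4,8) x cols[2,4) = 4x2
Op 3 fold_down: fold axis h@6; visible region now rows[6,8) x cols[2,4) = 2x2
Op 4 fold_right: fold axis v@3; visible region now rows[6,8) x cols[3,4) = 2x1
Op 5 fold_up: fold axis h@7; visible region now rows[6,7) x cols[3,4) = 1x1
Op 6 cut(0, 0): punch at orig (6,3); cuts so far [(6, 3)]; region rows[6,7) x cols[3,4) = 1x1
Unfold 1 (reflect across h@7): 2 holes -> [(6, 3), (7, 3)]
Unfold 2 (reflect across v@3): 4 holes -> [(6, 2), (6, 3), (7, 2), (7, 3)]
Unfold 3 (reflect across h@6): 8 holes -> [(4, 2), (4, 3), (5, 2), (5, 3), (6, 2), (6, 3), (7, 2), (7, 3)]
Unfold 4 (reflect across h@4): 16 holes -> [(0, 2), (0, 3), (1, 2), (1, 3), (2, 2), (2, 3), (3, 2), (3, 3), (4, 2), (4, 3), (5, 2), (5, 3), (6, 2), (6, 3), (7, 2), (7, 3)]
Unfold 5 (reflect across v@2): 32 holes -> [(0, 0), (0, 1), (0, 2), (0, 3), (1, 0), (1, 1), (1, 2), (1, 3), (2, 0), (2, 1), (2, 2), (2, 3), (3, 0), (3, 1), (3, 2), (3, 3), (4, 0), (4, 1), (4, 2), (4, 3), (5, 0), (5, 1), (5, 2), (5, 3), (6, 0), (6, 1), (6, 2), (6, 3), (7, 0), (7, 1), (7, 2), (7, 3)]
Holes: [(0, 0), (0, 1), (0, 2), (0, 3), (1, 0), (1, 1), (1, 2), (1, 3), (2, 0), (2, 1), (2, 2), (2, 3), (3, 0), (3, 1), (3, 2), (3, 3), (4, 0), (4, 1), (4, 2), (4, 3), (5, 0), (5, 1), (5, 2), (5, 3), (6, 0), (6, 1), (6, 2), (6, 3), (7, 0), (7, 1), (7, 2), (7, 3)]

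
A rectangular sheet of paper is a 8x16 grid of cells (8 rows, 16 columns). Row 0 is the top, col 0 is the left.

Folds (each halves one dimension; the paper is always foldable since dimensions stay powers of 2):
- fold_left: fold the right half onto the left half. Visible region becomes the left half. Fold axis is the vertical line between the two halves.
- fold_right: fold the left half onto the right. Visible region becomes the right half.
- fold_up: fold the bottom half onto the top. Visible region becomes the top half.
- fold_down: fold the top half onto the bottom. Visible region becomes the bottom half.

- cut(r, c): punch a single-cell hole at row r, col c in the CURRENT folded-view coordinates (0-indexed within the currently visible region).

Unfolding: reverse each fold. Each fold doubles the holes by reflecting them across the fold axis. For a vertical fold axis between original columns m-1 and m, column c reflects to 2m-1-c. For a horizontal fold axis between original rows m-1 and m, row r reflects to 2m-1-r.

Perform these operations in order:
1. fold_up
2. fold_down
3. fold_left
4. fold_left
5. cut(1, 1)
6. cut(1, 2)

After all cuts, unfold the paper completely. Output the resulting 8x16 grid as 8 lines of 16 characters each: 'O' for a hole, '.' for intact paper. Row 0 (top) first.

Answer: .OO..OO..OO..OO.
................
................
.OO..OO..OO..OO.
.OO..OO..OO..OO.
................
................
.OO..OO..OO..OO.

Derivation:
Op 1 fold_up: fold axis h@4; visible region now rows[0,4) x cols[0,16) = 4x16
Op 2 fold_down: fold axis h@2; visible region now rows[2,4) x cols[0,16) = 2x16
Op 3 fold_left: fold axis v@8; visible region now rows[2,4) x cols[0,8) = 2x8
Op 4 fold_left: fold axis v@4; visible region now rows[2,4) x cols[0,4) = 2x4
Op 5 cut(1, 1): punch at orig (3,1); cuts so far [(3, 1)]; region rows[2,4) x cols[0,4) = 2x4
Op 6 cut(1, 2): punch at orig (3,2); cuts so far [(3, 1), (3, 2)]; region rows[2,4) x cols[0,4) = 2x4
Unfold 1 (reflect across v@4): 4 holes -> [(3, 1), (3, 2), (3, 5), (3, 6)]
Unfold 2 (reflect across v@8): 8 holes -> [(3, 1), (3, 2), (3, 5), (3, 6), (3, 9), (3, 10), (3, 13), (3, 14)]
Unfold 3 (reflect across h@2): 16 holes -> [(0, 1), (0, 2), (0, 5), (0, 6), (0, 9), (0, 10), (0, 13), (0, 14), (3, 1), (3, 2), (3, 5), (3, 6), (3, 9), (3, 10), (3, 13), (3, 14)]
Unfold 4 (reflect across h@4): 32 holes -> [(0, 1), (0, 2), (0, 5), (0, 6), (0, 9), (0, 10), (0, 13), (0, 14), (3, 1), (3, 2), (3, 5), (3, 6), (3, 9), (3, 10), (3, 13), (3, 14), (4, 1), (4, 2), (4, 5), (4, 6), (4, 9), (4, 10), (4, 13), (4, 14), (7, 1), (7, 2), (7, 5), (7, 6), (7, 9), (7, 10), (7, 13), (7, 14)]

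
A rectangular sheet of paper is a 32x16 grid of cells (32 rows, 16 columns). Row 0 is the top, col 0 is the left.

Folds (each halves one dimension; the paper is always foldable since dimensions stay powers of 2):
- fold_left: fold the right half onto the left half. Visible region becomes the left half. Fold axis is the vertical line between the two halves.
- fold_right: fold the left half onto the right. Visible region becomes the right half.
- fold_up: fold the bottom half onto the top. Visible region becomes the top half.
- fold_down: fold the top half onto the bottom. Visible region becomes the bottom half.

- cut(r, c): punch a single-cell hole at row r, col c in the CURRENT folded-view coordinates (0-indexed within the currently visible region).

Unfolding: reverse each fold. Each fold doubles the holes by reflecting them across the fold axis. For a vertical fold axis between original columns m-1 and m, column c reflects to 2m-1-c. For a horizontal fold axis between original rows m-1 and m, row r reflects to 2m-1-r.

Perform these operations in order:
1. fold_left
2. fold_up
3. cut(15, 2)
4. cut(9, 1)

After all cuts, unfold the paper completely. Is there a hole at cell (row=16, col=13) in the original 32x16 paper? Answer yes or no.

Answer: yes

Derivation:
Op 1 fold_left: fold axis v@8; visible region now rows[0,32) x cols[0,8) = 32x8
Op 2 fold_up: fold axis h@16; visible region now rows[0,16) x cols[0,8) = 16x8
Op 3 cut(15, 2): punch at orig (15,2); cuts so far [(15, 2)]; region rows[0,16) x cols[0,8) = 16x8
Op 4 cut(9, 1): punch at orig (9,1); cuts so far [(9, 1), (15, 2)]; region rows[0,16) x cols[0,8) = 16x8
Unfold 1 (reflect across h@16): 4 holes -> [(9, 1), (15, 2), (16, 2), (22, 1)]
Unfold 2 (reflect across v@8): 8 holes -> [(9, 1), (9, 14), (15, 2), (15, 13), (16, 2), (16, 13), (22, 1), (22, 14)]
Holes: [(9, 1), (9, 14), (15, 2), (15, 13), (16, 2), (16, 13), (22, 1), (22, 14)]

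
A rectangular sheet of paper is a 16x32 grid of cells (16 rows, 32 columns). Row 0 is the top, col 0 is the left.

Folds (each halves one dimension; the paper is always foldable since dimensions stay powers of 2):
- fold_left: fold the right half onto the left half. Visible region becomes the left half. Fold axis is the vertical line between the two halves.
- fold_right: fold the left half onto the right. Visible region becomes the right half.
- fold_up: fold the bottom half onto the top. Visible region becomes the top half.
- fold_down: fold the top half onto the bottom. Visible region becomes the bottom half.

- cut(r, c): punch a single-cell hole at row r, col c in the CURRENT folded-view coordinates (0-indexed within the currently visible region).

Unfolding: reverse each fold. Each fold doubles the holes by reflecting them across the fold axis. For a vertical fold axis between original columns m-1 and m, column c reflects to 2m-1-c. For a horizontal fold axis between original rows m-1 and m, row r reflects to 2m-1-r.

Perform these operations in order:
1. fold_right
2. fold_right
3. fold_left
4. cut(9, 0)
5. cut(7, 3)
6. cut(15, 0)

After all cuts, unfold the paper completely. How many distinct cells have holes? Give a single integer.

Answer: 24

Derivation:
Op 1 fold_right: fold axis v@16; visible region now rows[0,16) x cols[16,32) = 16x16
Op 2 fold_right: fold axis v@24; visible region now rows[0,16) x cols[24,32) = 16x8
Op 3 fold_left: fold axis v@28; visible region now rows[0,16) x cols[24,28) = 16x4
Op 4 cut(9, 0): punch at orig (9,24); cuts so far [(9, 24)]; region rows[0,16) x cols[24,28) = 16x4
Op 5 cut(7, 3): punch at orig (7,27); cuts so far [(7, 27), (9, 24)]; region rows[0,16) x cols[24,28) = 16x4
Op 6 cut(15, 0): punch at orig (15,24); cuts so far [(7, 27), (9, 24), (15, 24)]; region rows[0,16) x cols[24,28) = 16x4
Unfold 1 (reflect across v@28): 6 holes -> [(7, 27), (7, 28), (9, 24), (9, 31), (15, 24), (15, 31)]
Unfold 2 (reflect across v@24): 12 holes -> [(7, 19), (7, 20), (7, 27), (7, 28), (9, 16), (9, 23), (9, 24), (9, 31), (15, 16), (15, 23), (15, 24), (15, 31)]
Unfold 3 (reflect across v@16): 24 holes -> [(7, 3), (7, 4), (7, 11), (7, 12), (7, 19), (7, 20), (7, 27), (7, 28), (9, 0), (9, 7), (9, 8), (9, 15), (9, 16), (9, 23), (9, 24), (9, 31), (15, 0), (15, 7), (15, 8), (15, 15), (15, 16), (15, 23), (15, 24), (15, 31)]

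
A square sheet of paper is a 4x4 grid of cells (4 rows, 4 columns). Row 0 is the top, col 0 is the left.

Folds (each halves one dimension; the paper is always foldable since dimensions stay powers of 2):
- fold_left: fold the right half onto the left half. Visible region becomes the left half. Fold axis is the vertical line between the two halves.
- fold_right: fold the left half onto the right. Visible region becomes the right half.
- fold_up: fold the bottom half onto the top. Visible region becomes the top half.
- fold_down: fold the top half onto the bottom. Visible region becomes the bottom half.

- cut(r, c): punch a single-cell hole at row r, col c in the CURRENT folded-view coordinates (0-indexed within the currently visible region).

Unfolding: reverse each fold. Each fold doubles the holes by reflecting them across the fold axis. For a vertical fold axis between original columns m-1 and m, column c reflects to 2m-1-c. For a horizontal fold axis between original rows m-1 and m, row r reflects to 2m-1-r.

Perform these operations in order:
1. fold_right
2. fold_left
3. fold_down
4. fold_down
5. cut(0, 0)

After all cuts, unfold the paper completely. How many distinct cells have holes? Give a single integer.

Answer: 16

Derivation:
Op 1 fold_right: fold axis v@2; visible region now rows[0,4) x cols[2,4) = 4x2
Op 2 fold_left: fold axis v@3; visible region now rows[0,4) x cols[2,3) = 4x1
Op 3 fold_down: fold axis h@2; visible region now rows[2,4) x cols[2,3) = 2x1
Op 4 fold_down: fold axis h@3; visible region now rows[3,4) x cols[2,3) = 1x1
Op 5 cut(0, 0): punch at orig (3,2); cuts so far [(3, 2)]; region rows[3,4) x cols[2,3) = 1x1
Unfold 1 (reflect across h@3): 2 holes -> [(2, 2), (3, 2)]
Unfold 2 (reflect across h@2): 4 holes -> [(0, 2), (1, 2), (2, 2), (3, 2)]
Unfold 3 (reflect across v@3): 8 holes -> [(0, 2), (0, 3), (1, 2), (1, 3), (2, 2), (2, 3), (3, 2), (3, 3)]
Unfold 4 (reflect across v@2): 16 holes -> [(0, 0), (0, 1), (0, 2), (0, 3), (1, 0), (1, 1), (1, 2), (1, 3), (2, 0), (2, 1), (2, 2), (2, 3), (3, 0), (3, 1), (3, 2), (3, 3)]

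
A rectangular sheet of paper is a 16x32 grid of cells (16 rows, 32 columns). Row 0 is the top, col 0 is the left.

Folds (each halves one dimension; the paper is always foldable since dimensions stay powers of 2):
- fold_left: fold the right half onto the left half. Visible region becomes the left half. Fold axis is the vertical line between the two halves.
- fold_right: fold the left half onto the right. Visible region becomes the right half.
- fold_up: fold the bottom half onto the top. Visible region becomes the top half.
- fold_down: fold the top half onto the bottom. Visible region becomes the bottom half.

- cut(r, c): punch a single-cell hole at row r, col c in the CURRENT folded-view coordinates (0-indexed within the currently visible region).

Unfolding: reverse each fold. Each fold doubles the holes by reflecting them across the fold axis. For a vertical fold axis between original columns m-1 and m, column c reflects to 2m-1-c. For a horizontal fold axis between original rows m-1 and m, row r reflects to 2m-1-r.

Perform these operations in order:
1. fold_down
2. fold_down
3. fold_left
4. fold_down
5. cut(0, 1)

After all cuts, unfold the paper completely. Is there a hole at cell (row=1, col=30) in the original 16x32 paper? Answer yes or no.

Op 1 fold_down: fold axis h@8; visible region now rows[8,16) x cols[0,32) = 8x32
Op 2 fold_down: fold axis h@12; visible region now rows[12,16) x cols[0,32) = 4x32
Op 3 fold_left: fold axis v@16; visible region now rows[12,16) x cols[0,16) = 4x16
Op 4 fold_down: fold axis h@14; visible region now rows[14,16) x cols[0,16) = 2x16
Op 5 cut(0, 1): punch at orig (14,1); cuts so far [(14, 1)]; region rows[14,16) x cols[0,16) = 2x16
Unfold 1 (reflect across h@14): 2 holes -> [(13, 1), (14, 1)]
Unfold 2 (reflect across v@16): 4 holes -> [(13, 1), (13, 30), (14, 1), (14, 30)]
Unfold 3 (reflect across h@12): 8 holes -> [(9, 1), (9, 30), (10, 1), (10, 30), (13, 1), (13, 30), (14, 1), (14, 30)]
Unfold 4 (reflect across h@8): 16 holes -> [(1, 1), (1, 30), (2, 1), (2, 30), (5, 1), (5, 30), (6, 1), (6, 30), (9, 1), (9, 30), (10, 1), (10, 30), (13, 1), (13, 30), (14, 1), (14, 30)]
Holes: [(1, 1), (1, 30), (2, 1), (2, 30), (5, 1), (5, 30), (6, 1), (6, 30), (9, 1), (9, 30), (10, 1), (10, 30), (13, 1), (13, 30), (14, 1), (14, 30)]

Answer: yes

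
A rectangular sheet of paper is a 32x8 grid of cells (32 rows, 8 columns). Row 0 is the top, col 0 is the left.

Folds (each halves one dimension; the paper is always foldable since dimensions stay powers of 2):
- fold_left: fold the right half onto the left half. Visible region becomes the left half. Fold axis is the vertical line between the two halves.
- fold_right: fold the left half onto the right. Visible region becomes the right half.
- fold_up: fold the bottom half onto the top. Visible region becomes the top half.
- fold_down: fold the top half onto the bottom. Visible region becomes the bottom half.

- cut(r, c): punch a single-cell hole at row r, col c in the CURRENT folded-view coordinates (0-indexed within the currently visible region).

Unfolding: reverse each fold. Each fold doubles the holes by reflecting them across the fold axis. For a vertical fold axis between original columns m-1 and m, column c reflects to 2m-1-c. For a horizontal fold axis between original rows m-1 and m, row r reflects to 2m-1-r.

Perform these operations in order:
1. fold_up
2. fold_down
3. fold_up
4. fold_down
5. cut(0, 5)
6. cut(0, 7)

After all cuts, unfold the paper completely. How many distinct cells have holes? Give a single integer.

Op 1 fold_up: fold axis h@16; visible region now rows[0,16) x cols[0,8) = 16x8
Op 2 fold_down: fold axis h@8; visible region now rows[8,16) x cols[0,8) = 8x8
Op 3 fold_up: fold axis h@12; visible region now rows[8,12) x cols[0,8) = 4x8
Op 4 fold_down: fold axis h@10; visible region now rows[10,12) x cols[0,8) = 2x8
Op 5 cut(0, 5): punch at orig (10,5); cuts so far [(10, 5)]; region rows[10,12) x cols[0,8) = 2x8
Op 6 cut(0, 7): punch at orig (10,7); cuts so far [(10, 5), (10, 7)]; region rows[10,12) x cols[0,8) = 2x8
Unfold 1 (reflect across h@10): 4 holes -> [(9, 5), (9, 7), (10, 5), (10, 7)]
Unfold 2 (reflect across h@12): 8 holes -> [(9, 5), (9, 7), (10, 5), (10, 7), (13, 5), (13, 7), (14, 5), (14, 7)]
Unfold 3 (reflect across h@8): 16 holes -> [(1, 5), (1, 7), (2, 5), (2, 7), (5, 5), (5, 7), (6, 5), (6, 7), (9, 5), (9, 7), (10, 5), (10, 7), (13, 5), (13, 7), (14, 5), (14, 7)]
Unfold 4 (reflect across h@16): 32 holes -> [(1, 5), (1, 7), (2, 5), (2, 7), (5, 5), (5, 7), (6, 5), (6, 7), (9, 5), (9, 7), (10, 5), (10, 7), (13, 5), (13, 7), (14, 5), (14, 7), (17, 5), (17, 7), (18, 5), (18, 7), (21, 5), (21, 7), (22, 5), (22, 7), (25, 5), (25, 7), (26, 5), (26, 7), (29, 5), (29, 7), (30, 5), (30, 7)]

Answer: 32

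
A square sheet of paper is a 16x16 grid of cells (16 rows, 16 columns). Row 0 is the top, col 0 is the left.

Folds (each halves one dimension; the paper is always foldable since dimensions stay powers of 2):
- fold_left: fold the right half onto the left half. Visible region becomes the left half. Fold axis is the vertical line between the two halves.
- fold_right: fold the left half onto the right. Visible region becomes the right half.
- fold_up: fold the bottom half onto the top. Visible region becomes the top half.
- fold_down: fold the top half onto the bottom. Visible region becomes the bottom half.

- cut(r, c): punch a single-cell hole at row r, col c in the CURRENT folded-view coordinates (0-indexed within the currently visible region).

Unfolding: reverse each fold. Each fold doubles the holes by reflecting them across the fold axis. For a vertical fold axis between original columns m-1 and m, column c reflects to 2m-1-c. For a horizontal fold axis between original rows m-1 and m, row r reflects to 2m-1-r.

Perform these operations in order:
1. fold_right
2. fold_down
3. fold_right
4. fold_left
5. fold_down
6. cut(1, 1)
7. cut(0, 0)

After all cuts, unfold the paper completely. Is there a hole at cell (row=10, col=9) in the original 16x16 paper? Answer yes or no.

Op 1 fold_right: fold axis v@8; visible region now rows[0,16) x cols[8,16) = 16x8
Op 2 fold_down: fold axis h@8; visible region now rows[8,16) x cols[8,16) = 8x8
Op 3 fold_right: fold axis v@12; visible region now rows[8,16) x cols[12,16) = 8x4
Op 4 fold_left: fold axis v@14; visible region now rows[8,16) x cols[12,14) = 8x2
Op 5 fold_down: fold axis h@12; visible region now rows[12,16) x cols[12,14) = 4x2
Op 6 cut(1, 1): punch at orig (13,13); cuts so far [(13, 13)]; region rows[12,16) x cols[12,14) = 4x2
Op 7 cut(0, 0): punch at orig (12,12); cuts so far [(12, 12), (13, 13)]; region rows[12,16) x cols[12,14) = 4x2
Unfold 1 (reflect across h@12): 4 holes -> [(10, 13), (11, 12), (12, 12), (13, 13)]
Unfold 2 (reflect across v@14): 8 holes -> [(10, 13), (10, 14), (11, 12), (11, 15), (12, 12), (12, 15), (13, 13), (13, 14)]
Unfold 3 (reflect across v@12): 16 holes -> [(10, 9), (10, 10), (10, 13), (10, 14), (11, 8), (11, 11), (11, 12), (11, 15), (12, 8), (12, 11), (12, 12), (12, 15), (13, 9), (13, 10), (13, 13), (13, 14)]
Unfold 4 (reflect across h@8): 32 holes -> [(2, 9), (2, 10), (2, 13), (2, 14), (3, 8), (3, 11), (3, 12), (3, 15), (4, 8), (4, 11), (4, 12), (4, 15), (5, 9), (5, 10), (5, 13), (5, 14), (10, 9), (10, 10), (10, 13), (10, 14), (11, 8), (11, 11), (11, 12), (11, 15), (12, 8), (12, 11), (12, 12), (12, 15), (13, 9), (13, 10), (13, 13), (13, 14)]
Unfold 5 (reflect across v@8): 64 holes -> [(2, 1), (2, 2), (2, 5), (2, 6), (2, 9), (2, 10), (2, 13), (2, 14), (3, 0), (3, 3), (3, 4), (3, 7), (3, 8), (3, 11), (3, 12), (3, 15), (4, 0), (4, 3), (4, 4), (4, 7), (4, 8), (4, 11), (4, 12), (4, 15), (5, 1), (5, 2), (5, 5), (5, 6), (5, 9), (5, 10), (5, 13), (5, 14), (10, 1), (10, 2), (10, 5), (10, 6), (10, 9), (10, 10), (10, 13), (10, 14), (11, 0), (11, 3), (11, 4), (11, 7), (11, 8), (11, 11), (11, 12), (11, 15), (12, 0), (12, 3), (12, 4), (12, 7), (12, 8), (12, 11), (12, 12), (12, 15), (13, 1), (13, 2), (13, 5), (13, 6), (13, 9), (13, 10), (13, 13), (13, 14)]
Holes: [(2, 1), (2, 2), (2, 5), (2, 6), (2, 9), (2, 10), (2, 13), (2, 14), (3, 0), (3, 3), (3, 4), (3, 7), (3, 8), (3, 11), (3, 12), (3, 15), (4, 0), (4, 3), (4, 4), (4, 7), (4, 8), (4, 11), (4, 12), (4, 15), (5, 1), (5, 2), (5, 5), (5, 6), (5, 9), (5, 10), (5, 13), (5, 14), (10, 1), (10, 2), (10, 5), (10, 6), (10, 9), (10, 10), (10, 13), (10, 14), (11, 0), (11, 3), (11, 4), (11, 7), (11, 8), (11, 11), (11, 12), (11, 15), (12, 0), (12, 3), (12, 4), (12, 7), (12, 8), (12, 11), (12, 12), (12, 15), (13, 1), (13, 2), (13, 5), (13, 6), (13, 9), (13, 10), (13, 13), (13, 14)]

Answer: yes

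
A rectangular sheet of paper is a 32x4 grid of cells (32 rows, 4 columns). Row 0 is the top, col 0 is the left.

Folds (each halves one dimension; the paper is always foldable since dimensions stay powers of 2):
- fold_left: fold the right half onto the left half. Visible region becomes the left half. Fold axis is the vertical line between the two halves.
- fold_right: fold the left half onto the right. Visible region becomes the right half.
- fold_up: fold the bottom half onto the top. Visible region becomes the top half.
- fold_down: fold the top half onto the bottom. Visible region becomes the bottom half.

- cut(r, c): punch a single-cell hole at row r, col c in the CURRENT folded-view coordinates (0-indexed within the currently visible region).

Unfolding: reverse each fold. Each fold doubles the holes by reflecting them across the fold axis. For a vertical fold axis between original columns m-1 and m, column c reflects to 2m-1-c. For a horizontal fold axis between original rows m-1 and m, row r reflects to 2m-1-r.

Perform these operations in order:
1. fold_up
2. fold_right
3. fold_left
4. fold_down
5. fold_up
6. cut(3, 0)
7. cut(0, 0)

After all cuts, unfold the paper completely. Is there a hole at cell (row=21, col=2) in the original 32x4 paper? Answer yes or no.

Answer: no

Derivation:
Op 1 fold_up: fold axis h@16; visible region now rows[0,16) x cols[0,4) = 16x4
Op 2 fold_right: fold axis v@2; visible region now rows[0,16) x cols[2,4) = 16x2
Op 3 fold_left: fold axis v@3; visible region now rows[0,16) x cols[2,3) = 16x1
Op 4 fold_down: fold axis h@8; visible region now rows[8,16) x cols[2,3) = 8x1
Op 5 fold_up: fold axis h@12; visible region now rows[8,12) x cols[2,3) = 4x1
Op 6 cut(3, 0): punch at orig (11,2); cuts so far [(11, 2)]; region rows[8,12) x cols[2,3) = 4x1
Op 7 cut(0, 0): punch at orig (8,2); cuts so far [(8, 2), (11, 2)]; region rows[8,12) x cols[2,3) = 4x1
Unfold 1 (reflect across h@12): 4 holes -> [(8, 2), (11, 2), (12, 2), (15, 2)]
Unfold 2 (reflect across h@8): 8 holes -> [(0, 2), (3, 2), (4, 2), (7, 2), (8, 2), (11, 2), (12, 2), (15, 2)]
Unfold 3 (reflect across v@3): 16 holes -> [(0, 2), (0, 3), (3, 2), (3, 3), (4, 2), (4, 3), (7, 2), (7, 3), (8, 2), (8, 3), (11, 2), (11, 3), (12, 2), (12, 3), (15, 2), (15, 3)]
Unfold 4 (reflect across v@2): 32 holes -> [(0, 0), (0, 1), (0, 2), (0, 3), (3, 0), (3, 1), (3, 2), (3, 3), (4, 0), (4, 1), (4, 2), (4, 3), (7, 0), (7, 1), (7, 2), (7, 3), (8, 0), (8, 1), (8, 2), (8, 3), (11, 0), (11, 1), (11, 2), (11, 3), (12, 0), (12, 1), (12, 2), (12, 3), (15, 0), (15, 1), (15, 2), (15, 3)]
Unfold 5 (reflect across h@16): 64 holes -> [(0, 0), (0, 1), (0, 2), (0, 3), (3, 0), (3, 1), (3, 2), (3, 3), (4, 0), (4, 1), (4, 2), (4, 3), (7, 0), (7, 1), (7, 2), (7, 3), (8, 0), (8, 1), (8, 2), (8, 3), (11, 0), (11, 1), (11, 2), (11, 3), (12, 0), (12, 1), (12, 2), (12, 3), (15, 0), (15, 1), (15, 2), (15, 3), (16, 0), (16, 1), (16, 2), (16, 3), (19, 0), (19, 1), (19, 2), (19, 3), (20, 0), (20, 1), (20, 2), (20, 3), (23, 0), (23, 1), (23, 2), (23, 3), (24, 0), (24, 1), (24, 2), (24, 3), (27, 0), (27, 1), (27, 2), (27, 3), (28, 0), (28, 1), (28, 2), (28, 3), (31, 0), (31, 1), (31, 2), (31, 3)]
Holes: [(0, 0), (0, 1), (0, 2), (0, 3), (3, 0), (3, 1), (3, 2), (3, 3), (4, 0), (4, 1), (4, 2), (4, 3), (7, 0), (7, 1), (7, 2), (7, 3), (8, 0), (8, 1), (8, 2), (8, 3), (11, 0), (11, 1), (11, 2), (11, 3), (12, 0), (12, 1), (12, 2), (12, 3), (15, 0), (15, 1), (15, 2), (15, 3), (16, 0), (16, 1), (16, 2), (16, 3), (19, 0), (19, 1), (19, 2), (19, 3), (20, 0), (20, 1), (20, 2), (20, 3), (23, 0), (23, 1), (23, 2), (23, 3), (24, 0), (24, 1), (24, 2), (24, 3), (27, 0), (27, 1), (27, 2), (27, 3), (28, 0), (28, 1), (28, 2), (28, 3), (31, 0), (31, 1), (31, 2), (31, 3)]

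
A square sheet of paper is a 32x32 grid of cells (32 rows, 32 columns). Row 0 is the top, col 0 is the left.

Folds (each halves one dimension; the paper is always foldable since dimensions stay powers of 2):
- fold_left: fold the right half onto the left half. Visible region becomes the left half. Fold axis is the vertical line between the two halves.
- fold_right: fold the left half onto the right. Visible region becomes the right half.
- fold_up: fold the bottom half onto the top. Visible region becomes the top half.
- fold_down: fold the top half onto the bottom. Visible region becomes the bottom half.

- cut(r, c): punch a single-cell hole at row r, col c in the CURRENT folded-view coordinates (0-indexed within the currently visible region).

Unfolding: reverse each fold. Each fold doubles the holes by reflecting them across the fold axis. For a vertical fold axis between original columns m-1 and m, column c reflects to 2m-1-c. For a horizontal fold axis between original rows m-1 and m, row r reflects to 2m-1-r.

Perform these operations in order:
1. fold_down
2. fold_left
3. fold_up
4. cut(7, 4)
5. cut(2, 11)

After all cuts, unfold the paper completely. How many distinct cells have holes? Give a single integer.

Answer: 16

Derivation:
Op 1 fold_down: fold axis h@16; visible region now rows[16,32) x cols[0,32) = 16x32
Op 2 fold_left: fold axis v@16; visible region now rows[16,32) x cols[0,16) = 16x16
Op 3 fold_up: fold axis h@24; visible region now rows[16,24) x cols[0,16) = 8x16
Op 4 cut(7, 4): punch at orig (23,4); cuts so far [(23, 4)]; region rows[16,24) x cols[0,16) = 8x16
Op 5 cut(2, 11): punch at orig (18,11); cuts so far [(18, 11), (23, 4)]; region rows[16,24) x cols[0,16) = 8x16
Unfold 1 (reflect across h@24): 4 holes -> [(18, 11), (23, 4), (24, 4), (29, 11)]
Unfold 2 (reflect across v@16): 8 holes -> [(18, 11), (18, 20), (23, 4), (23, 27), (24, 4), (24, 27), (29, 11), (29, 20)]
Unfold 3 (reflect across h@16): 16 holes -> [(2, 11), (2, 20), (7, 4), (7, 27), (8, 4), (8, 27), (13, 11), (13, 20), (18, 11), (18, 20), (23, 4), (23, 27), (24, 4), (24, 27), (29, 11), (29, 20)]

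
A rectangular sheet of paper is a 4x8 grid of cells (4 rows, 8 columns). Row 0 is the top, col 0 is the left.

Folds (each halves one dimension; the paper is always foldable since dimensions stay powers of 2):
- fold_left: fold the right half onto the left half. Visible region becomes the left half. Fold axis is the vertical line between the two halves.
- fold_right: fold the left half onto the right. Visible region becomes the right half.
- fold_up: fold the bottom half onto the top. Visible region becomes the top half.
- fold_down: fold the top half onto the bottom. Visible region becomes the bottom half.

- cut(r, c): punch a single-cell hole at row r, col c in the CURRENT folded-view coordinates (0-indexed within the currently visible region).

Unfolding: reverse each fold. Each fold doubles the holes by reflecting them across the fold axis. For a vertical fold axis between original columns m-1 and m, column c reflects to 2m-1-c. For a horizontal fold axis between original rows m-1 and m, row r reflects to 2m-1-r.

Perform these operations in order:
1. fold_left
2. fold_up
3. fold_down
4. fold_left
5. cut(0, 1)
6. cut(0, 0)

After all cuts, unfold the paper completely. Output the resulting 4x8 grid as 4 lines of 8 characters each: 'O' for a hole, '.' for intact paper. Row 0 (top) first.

Answer: OOOOOOOO
OOOOOOOO
OOOOOOOO
OOOOOOOO

Derivation:
Op 1 fold_left: fold axis v@4; visible region now rows[0,4) x cols[0,4) = 4x4
Op 2 fold_up: fold axis h@2; visible region now rows[0,2) x cols[0,4) = 2x4
Op 3 fold_down: fold axis h@1; visible region now rows[1,2) x cols[0,4) = 1x4
Op 4 fold_left: fold axis v@2; visible region now rows[1,2) x cols[0,2) = 1x2
Op 5 cut(0, 1): punch at orig (1,1); cuts so far [(1, 1)]; region rows[1,2) x cols[0,2) = 1x2
Op 6 cut(0, 0): punch at orig (1,0); cuts so far [(1, 0), (1, 1)]; region rows[1,2) x cols[0,2) = 1x2
Unfold 1 (reflect across v@2): 4 holes -> [(1, 0), (1, 1), (1, 2), (1, 3)]
Unfold 2 (reflect across h@1): 8 holes -> [(0, 0), (0, 1), (0, 2), (0, 3), (1, 0), (1, 1), (1, 2), (1, 3)]
Unfold 3 (reflect across h@2): 16 holes -> [(0, 0), (0, 1), (0, 2), (0, 3), (1, 0), (1, 1), (1, 2), (1, 3), (2, 0), (2, 1), (2, 2), (2, 3), (3, 0), (3, 1), (3, 2), (3, 3)]
Unfold 4 (reflect across v@4): 32 holes -> [(0, 0), (0, 1), (0, 2), (0, 3), (0, 4), (0, 5), (0, 6), (0, 7), (1, 0), (1, 1), (1, 2), (1, 3), (1, 4), (1, 5), (1, 6), (1, 7), (2, 0), (2, 1), (2, 2), (2, 3), (2, 4), (2, 5), (2, 6), (2, 7), (3, 0), (3, 1), (3, 2), (3, 3), (3, 4), (3, 5), (3, 6), (3, 7)]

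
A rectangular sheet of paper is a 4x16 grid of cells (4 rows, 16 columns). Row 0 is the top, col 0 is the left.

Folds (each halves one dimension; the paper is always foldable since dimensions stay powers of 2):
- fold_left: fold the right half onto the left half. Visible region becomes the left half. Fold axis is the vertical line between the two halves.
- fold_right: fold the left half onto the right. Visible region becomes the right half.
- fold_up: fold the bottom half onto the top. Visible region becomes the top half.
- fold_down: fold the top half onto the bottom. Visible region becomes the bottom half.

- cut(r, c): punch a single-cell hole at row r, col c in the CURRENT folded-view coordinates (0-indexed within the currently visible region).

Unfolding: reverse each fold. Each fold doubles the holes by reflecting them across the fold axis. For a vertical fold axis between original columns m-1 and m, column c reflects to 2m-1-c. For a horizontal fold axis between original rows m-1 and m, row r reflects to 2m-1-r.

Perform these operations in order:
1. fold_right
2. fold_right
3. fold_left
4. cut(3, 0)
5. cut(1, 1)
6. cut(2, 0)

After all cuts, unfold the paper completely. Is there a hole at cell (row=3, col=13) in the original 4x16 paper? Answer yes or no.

Op 1 fold_right: fold axis v@8; visible region now rows[0,4) x cols[8,16) = 4x8
Op 2 fold_right: fold axis v@12; visible region now rows[0,4) x cols[12,16) = 4x4
Op 3 fold_left: fold axis v@14; visible region now rows[0,4) x cols[12,14) = 4x2
Op 4 cut(3, 0): punch at orig (3,12); cuts so far [(3, 12)]; region rows[0,4) x cols[12,14) = 4x2
Op 5 cut(1, 1): punch at orig (1,13); cuts so far [(1, 13), (3, 12)]; region rows[0,4) x cols[12,14) = 4x2
Op 6 cut(2, 0): punch at orig (2,12); cuts so far [(1, 13), (2, 12), (3, 12)]; region rows[0,4) x cols[12,14) = 4x2
Unfold 1 (reflect across v@14): 6 holes -> [(1, 13), (1, 14), (2, 12), (2, 15), (3, 12), (3, 15)]
Unfold 2 (reflect across v@12): 12 holes -> [(1, 9), (1, 10), (1, 13), (1, 14), (2, 8), (2, 11), (2, 12), (2, 15), (3, 8), (3, 11), (3, 12), (3, 15)]
Unfold 3 (reflect across v@8): 24 holes -> [(1, 1), (1, 2), (1, 5), (1, 6), (1, 9), (1, 10), (1, 13), (1, 14), (2, 0), (2, 3), (2, 4), (2, 7), (2, 8), (2, 11), (2, 12), (2, 15), (3, 0), (3, 3), (3, 4), (3, 7), (3, 8), (3, 11), (3, 12), (3, 15)]
Holes: [(1, 1), (1, 2), (1, 5), (1, 6), (1, 9), (1, 10), (1, 13), (1, 14), (2, 0), (2, 3), (2, 4), (2, 7), (2, 8), (2, 11), (2, 12), (2, 15), (3, 0), (3, 3), (3, 4), (3, 7), (3, 8), (3, 11), (3, 12), (3, 15)]

Answer: no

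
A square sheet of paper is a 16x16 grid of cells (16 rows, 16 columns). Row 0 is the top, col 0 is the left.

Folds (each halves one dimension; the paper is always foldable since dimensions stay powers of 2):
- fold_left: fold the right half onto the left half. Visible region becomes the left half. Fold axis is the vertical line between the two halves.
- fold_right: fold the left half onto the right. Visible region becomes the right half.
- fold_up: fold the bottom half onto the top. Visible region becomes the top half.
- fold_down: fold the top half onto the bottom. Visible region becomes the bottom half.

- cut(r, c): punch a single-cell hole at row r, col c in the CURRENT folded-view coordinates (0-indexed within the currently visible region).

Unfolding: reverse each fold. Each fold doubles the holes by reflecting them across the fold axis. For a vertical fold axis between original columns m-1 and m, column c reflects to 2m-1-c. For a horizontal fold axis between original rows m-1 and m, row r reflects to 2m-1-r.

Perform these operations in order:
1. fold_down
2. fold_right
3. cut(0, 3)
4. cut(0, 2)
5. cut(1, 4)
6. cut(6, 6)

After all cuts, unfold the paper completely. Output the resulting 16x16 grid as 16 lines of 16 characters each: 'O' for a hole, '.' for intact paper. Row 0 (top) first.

Answer: ................
.O............O.
................
................
................
................
...O........O...
....OO....OO....
....OO....OO....
...O........O...
................
................
................
................
.O............O.
................

Derivation:
Op 1 fold_down: fold axis h@8; visible region now rows[8,16) x cols[0,16) = 8x16
Op 2 fold_right: fold axis v@8; visible region now rows[8,16) x cols[8,16) = 8x8
Op 3 cut(0, 3): punch at orig (8,11); cuts so far [(8, 11)]; region rows[8,16) x cols[8,16) = 8x8
Op 4 cut(0, 2): punch at orig (8,10); cuts so far [(8, 10), (8, 11)]; region rows[8,16) x cols[8,16) = 8x8
Op 5 cut(1, 4): punch at orig (9,12); cuts so far [(8, 10), (8, 11), (9, 12)]; region rows[8,16) x cols[8,16) = 8x8
Op 6 cut(6, 6): punch at orig (14,14); cuts so far [(8, 10), (8, 11), (9, 12), (14, 14)]; region rows[8,16) x cols[8,16) = 8x8
Unfold 1 (reflect across v@8): 8 holes -> [(8, 4), (8, 5), (8, 10), (8, 11), (9, 3), (9, 12), (14, 1), (14, 14)]
Unfold 2 (reflect across h@8): 16 holes -> [(1, 1), (1, 14), (6, 3), (6, 12), (7, 4), (7, 5), (7, 10), (7, 11), (8, 4), (8, 5), (8, 10), (8, 11), (9, 3), (9, 12), (14, 1), (14, 14)]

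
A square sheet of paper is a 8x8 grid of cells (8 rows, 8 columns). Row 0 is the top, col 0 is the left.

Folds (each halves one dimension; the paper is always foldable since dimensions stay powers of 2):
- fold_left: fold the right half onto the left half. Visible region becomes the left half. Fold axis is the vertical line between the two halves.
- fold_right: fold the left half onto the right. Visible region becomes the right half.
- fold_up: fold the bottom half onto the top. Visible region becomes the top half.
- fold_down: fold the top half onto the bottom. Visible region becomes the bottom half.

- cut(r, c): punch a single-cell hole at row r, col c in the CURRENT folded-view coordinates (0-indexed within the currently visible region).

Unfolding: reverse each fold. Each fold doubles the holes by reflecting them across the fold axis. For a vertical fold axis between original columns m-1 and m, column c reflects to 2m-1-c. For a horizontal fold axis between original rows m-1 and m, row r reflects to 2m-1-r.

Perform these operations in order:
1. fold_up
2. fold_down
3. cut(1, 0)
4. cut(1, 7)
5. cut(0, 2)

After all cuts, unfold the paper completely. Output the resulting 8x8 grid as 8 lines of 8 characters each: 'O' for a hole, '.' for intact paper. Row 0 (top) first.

Answer: O......O
..O.....
..O.....
O......O
O......O
..O.....
..O.....
O......O

Derivation:
Op 1 fold_up: fold axis h@4; visible region now rows[0,4) x cols[0,8) = 4x8
Op 2 fold_down: fold axis h@2; visible region now rows[2,4) x cols[0,8) = 2x8
Op 3 cut(1, 0): punch at orig (3,0); cuts so far [(3, 0)]; region rows[2,4) x cols[0,8) = 2x8
Op 4 cut(1, 7): punch at orig (3,7); cuts so far [(3, 0), (3, 7)]; region rows[2,4) x cols[0,8) = 2x8
Op 5 cut(0, 2): punch at orig (2,2); cuts so far [(2, 2), (3, 0), (3, 7)]; region rows[2,4) x cols[0,8) = 2x8
Unfold 1 (reflect across h@2): 6 holes -> [(0, 0), (0, 7), (1, 2), (2, 2), (3, 0), (3, 7)]
Unfold 2 (reflect across h@4): 12 holes -> [(0, 0), (0, 7), (1, 2), (2, 2), (3, 0), (3, 7), (4, 0), (4, 7), (5, 2), (6, 2), (7, 0), (7, 7)]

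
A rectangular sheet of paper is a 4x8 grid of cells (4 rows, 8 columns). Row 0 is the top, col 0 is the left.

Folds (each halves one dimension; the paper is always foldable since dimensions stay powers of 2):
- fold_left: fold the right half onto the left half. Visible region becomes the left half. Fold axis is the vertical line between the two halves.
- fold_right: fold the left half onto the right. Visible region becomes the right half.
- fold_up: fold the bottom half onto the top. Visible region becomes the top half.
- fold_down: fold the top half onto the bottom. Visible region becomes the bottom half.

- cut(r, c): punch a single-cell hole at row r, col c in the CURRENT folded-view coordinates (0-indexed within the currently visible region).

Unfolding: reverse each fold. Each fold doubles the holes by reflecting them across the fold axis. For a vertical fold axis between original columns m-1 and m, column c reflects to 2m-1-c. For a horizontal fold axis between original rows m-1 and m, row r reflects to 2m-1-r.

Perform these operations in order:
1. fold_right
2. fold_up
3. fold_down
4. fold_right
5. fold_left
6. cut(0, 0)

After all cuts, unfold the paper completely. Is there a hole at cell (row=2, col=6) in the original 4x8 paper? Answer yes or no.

Answer: yes

Derivation:
Op 1 fold_right: fold axis v@4; visible region now rows[0,4) x cols[4,8) = 4x4
Op 2 fold_up: fold axis h@2; visible region now rows[0,2) x cols[4,8) = 2x4
Op 3 fold_down: fold axis h@1; visible region now rows[1,2) x cols[4,8) = 1x4
Op 4 fold_right: fold axis v@6; visible region now rows[1,2) x cols[6,8) = 1x2
Op 5 fold_left: fold axis v@7; visible region now rows[1,2) x cols[6,7) = 1x1
Op 6 cut(0, 0): punch at orig (1,6); cuts so far [(1, 6)]; region rows[1,2) x cols[6,7) = 1x1
Unfold 1 (reflect across v@7): 2 holes -> [(1, 6), (1, 7)]
Unfold 2 (reflect across v@6): 4 holes -> [(1, 4), (1, 5), (1, 6), (1, 7)]
Unfold 3 (reflect across h@1): 8 holes -> [(0, 4), (0, 5), (0, 6), (0, 7), (1, 4), (1, 5), (1, 6), (1, 7)]
Unfold 4 (reflect across h@2): 16 holes -> [(0, 4), (0, 5), (0, 6), (0, 7), (1, 4), (1, 5), (1, 6), (1, 7), (2, 4), (2, 5), (2, 6), (2, 7), (3, 4), (3, 5), (3, 6), (3, 7)]
Unfold 5 (reflect across v@4): 32 holes -> [(0, 0), (0, 1), (0, 2), (0, 3), (0, 4), (0, 5), (0, 6), (0, 7), (1, 0), (1, 1), (1, 2), (1, 3), (1, 4), (1, 5), (1, 6), (1, 7), (2, 0), (2, 1), (2, 2), (2, 3), (2, 4), (2, 5), (2, 6), (2, 7), (3, 0), (3, 1), (3, 2), (3, 3), (3, 4), (3, 5), (3, 6), (3, 7)]
Holes: [(0, 0), (0, 1), (0, 2), (0, 3), (0, 4), (0, 5), (0, 6), (0, 7), (1, 0), (1, 1), (1, 2), (1, 3), (1, 4), (1, 5), (1, 6), (1, 7), (2, 0), (2, 1), (2, 2), (2, 3), (2, 4), (2, 5), (2, 6), (2, 7), (3, 0), (3, 1), (3, 2), (3, 3), (3, 4), (3, 5), (3, 6), (3, 7)]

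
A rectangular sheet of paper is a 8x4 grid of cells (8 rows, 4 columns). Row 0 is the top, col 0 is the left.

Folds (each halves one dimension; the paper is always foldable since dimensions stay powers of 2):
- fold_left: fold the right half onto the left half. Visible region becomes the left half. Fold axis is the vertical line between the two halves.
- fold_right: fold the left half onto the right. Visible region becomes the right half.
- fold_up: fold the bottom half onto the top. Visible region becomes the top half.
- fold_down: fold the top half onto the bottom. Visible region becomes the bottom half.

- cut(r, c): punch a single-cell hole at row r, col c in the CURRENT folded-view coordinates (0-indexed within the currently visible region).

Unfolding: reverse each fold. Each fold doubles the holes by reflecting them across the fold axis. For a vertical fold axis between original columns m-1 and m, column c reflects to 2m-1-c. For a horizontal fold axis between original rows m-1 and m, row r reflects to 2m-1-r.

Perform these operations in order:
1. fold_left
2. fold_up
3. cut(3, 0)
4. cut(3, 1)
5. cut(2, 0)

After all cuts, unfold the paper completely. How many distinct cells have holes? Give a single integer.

Answer: 12

Derivation:
Op 1 fold_left: fold axis v@2; visible region now rows[0,8) x cols[0,2) = 8x2
Op 2 fold_up: fold axis h@4; visible region now rows[0,4) x cols[0,2) = 4x2
Op 3 cut(3, 0): punch at orig (3,0); cuts so far [(3, 0)]; region rows[0,4) x cols[0,2) = 4x2
Op 4 cut(3, 1): punch at orig (3,1); cuts so far [(3, 0), (3, 1)]; region rows[0,4) x cols[0,2) = 4x2
Op 5 cut(2, 0): punch at orig (2,0); cuts so far [(2, 0), (3, 0), (3, 1)]; region rows[0,4) x cols[0,2) = 4x2
Unfold 1 (reflect across h@4): 6 holes -> [(2, 0), (3, 0), (3, 1), (4, 0), (4, 1), (5, 0)]
Unfold 2 (reflect across v@2): 12 holes -> [(2, 0), (2, 3), (3, 0), (3, 1), (3, 2), (3, 3), (4, 0), (4, 1), (4, 2), (4, 3), (5, 0), (5, 3)]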